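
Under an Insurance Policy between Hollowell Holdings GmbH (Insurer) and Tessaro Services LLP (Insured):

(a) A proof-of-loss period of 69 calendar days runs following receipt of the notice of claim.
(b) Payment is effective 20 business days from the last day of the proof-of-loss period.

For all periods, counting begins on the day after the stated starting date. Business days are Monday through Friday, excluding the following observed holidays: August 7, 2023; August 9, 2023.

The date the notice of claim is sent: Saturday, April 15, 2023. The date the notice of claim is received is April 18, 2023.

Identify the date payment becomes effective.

The last day of the proof-of-loss period: April 18, 2023 + 69 days = June 26, 2023.
The date payment becomes effective: counting 20 business days from Monday, June 26, 2023 (Jun 27, Jun 28, Jun 29, Jun 30, …, Jul 20, Jul 21, Jul 24, skipping weekends) reaches Monday, July 24, 2023.

July 24, 2023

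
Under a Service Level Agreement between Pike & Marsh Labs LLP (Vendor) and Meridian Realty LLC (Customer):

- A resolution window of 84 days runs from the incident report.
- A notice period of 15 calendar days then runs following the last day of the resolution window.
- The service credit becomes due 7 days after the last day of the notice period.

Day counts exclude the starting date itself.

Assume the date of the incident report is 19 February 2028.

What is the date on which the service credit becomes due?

The last day of the resolution window: 84 calendar days after 19 February 2028 is 13 May 2028.
The last day of the notice period: 13 May 2028 + 15 days = 28 May 2028.
The date on which the service credit becomes due: 28 May 2028 + 7 days = 4 June 2028.

4 June 2028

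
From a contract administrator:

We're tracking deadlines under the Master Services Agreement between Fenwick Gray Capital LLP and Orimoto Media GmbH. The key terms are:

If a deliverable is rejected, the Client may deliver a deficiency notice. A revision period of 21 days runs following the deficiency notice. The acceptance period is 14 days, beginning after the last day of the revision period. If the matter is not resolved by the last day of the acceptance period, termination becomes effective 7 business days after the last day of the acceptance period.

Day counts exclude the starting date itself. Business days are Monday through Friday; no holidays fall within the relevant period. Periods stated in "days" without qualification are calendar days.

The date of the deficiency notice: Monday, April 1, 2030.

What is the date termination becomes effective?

The last day of the revision period: April 1, 2030 + 21 days = April 22, 2030.
Adding 14 calendar days to April 22, 2030 gives May 6, 2030, which is the last day of the acceptance period.
From Monday, May 6, 2030, 7 business days (May 7, May 8, May 9, May 10, May 13, May 14, May 15, skipping weekends) brings us to Wednesday, May 15, 2030, which is the date termination becomes effective.

May 15, 2030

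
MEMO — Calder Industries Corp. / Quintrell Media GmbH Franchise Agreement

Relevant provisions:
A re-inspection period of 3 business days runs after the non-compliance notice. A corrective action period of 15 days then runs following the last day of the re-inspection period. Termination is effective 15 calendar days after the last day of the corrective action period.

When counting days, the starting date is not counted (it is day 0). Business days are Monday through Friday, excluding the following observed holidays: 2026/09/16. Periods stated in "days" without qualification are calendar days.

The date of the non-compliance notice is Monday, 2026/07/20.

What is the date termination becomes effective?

The last day of the re-inspection period: 3 business days after Monday, 2026/07/20, skipping weekends — Jul 21, Jul 22, Jul 23 — lands on Thursday, 2026/07/23.
Adding 15 calendar days to 2026/07/23 gives 2026/08/07, which is the last day of the corrective action period.
The date termination becomes effective: 15 calendar days after 2026/08/07 is 2026/08/22.

2026/08/22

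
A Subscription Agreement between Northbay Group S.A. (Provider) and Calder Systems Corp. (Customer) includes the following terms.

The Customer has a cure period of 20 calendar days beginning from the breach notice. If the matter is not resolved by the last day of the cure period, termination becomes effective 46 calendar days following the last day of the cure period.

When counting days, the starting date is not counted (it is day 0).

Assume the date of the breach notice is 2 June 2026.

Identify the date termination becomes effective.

The last day of the cure period: 2 June 2026 + 20 days = 22 June 2026.
The date termination becomes effective: 46 calendar days after 22 June 2026 is 7 August 2026.

7 August 2026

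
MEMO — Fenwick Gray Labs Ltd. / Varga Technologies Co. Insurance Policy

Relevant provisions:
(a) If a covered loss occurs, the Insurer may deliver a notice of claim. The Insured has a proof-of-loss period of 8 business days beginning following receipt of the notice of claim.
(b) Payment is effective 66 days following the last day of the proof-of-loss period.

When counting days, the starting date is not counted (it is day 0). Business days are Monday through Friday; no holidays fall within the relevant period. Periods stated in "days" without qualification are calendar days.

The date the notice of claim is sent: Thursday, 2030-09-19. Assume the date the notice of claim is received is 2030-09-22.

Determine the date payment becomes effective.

From Sunday, 2030-09-22, 8 business days (Sep 23, Sep 24, Sep 25, Sep 26, Sep 27, Sep 30, Oct 1, Oct 2, skipping weekends) brings us to Wednesday, 2030-10-02, which is the last day of the proof-of-loss period.
The date payment becomes effective: 2030-10-02 + 66 days = 2030-12-07.

2030-12-07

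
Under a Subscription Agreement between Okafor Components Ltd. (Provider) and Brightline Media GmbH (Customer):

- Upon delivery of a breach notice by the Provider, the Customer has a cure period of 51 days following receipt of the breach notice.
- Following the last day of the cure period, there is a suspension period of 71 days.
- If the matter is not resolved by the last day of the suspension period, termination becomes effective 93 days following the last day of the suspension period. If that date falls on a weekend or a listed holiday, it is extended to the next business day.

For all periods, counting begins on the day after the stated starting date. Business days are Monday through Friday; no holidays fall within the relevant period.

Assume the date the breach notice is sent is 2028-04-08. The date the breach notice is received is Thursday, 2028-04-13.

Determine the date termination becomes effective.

2028-11-14

The last day of the cure period: 51 calendar days after 2028-04-13 is 2028-06-03.
The last day of the suspension period: 2028-06-03 + 71 days = 2028-08-13.
Adding 93 calendar days to 2028-08-13 gives 2028-11-14, which is the date termination becomes effective. 2028-11-14 is a Tuesday, so no roll-forward applies.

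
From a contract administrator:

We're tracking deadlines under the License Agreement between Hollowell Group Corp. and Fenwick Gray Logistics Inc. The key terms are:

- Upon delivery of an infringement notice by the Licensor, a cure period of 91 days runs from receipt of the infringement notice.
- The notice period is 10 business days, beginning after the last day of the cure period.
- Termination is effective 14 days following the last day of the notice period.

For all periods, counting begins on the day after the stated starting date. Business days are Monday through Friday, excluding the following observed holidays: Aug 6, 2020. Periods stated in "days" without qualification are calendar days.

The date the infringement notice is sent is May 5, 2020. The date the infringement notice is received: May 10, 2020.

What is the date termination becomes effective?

Sep 4, 2020

The last day of the cure period: May 10, 2020 + 91 days = Aug 9, 2020.
The last day of the notice period: counting 10 business days from Sunday, Aug 9, 2020 (Aug 10, Aug 11, Aug 12, Aug 13, Aug 14, Aug 17, Aug 18, Aug 19, Aug 20, Aug 21, skipping weekends) reaches Friday, Aug 21, 2020.
Adding 14 calendar days to Aug 21, 2020 gives Sep 4, 2020, which is the date termination becomes effective.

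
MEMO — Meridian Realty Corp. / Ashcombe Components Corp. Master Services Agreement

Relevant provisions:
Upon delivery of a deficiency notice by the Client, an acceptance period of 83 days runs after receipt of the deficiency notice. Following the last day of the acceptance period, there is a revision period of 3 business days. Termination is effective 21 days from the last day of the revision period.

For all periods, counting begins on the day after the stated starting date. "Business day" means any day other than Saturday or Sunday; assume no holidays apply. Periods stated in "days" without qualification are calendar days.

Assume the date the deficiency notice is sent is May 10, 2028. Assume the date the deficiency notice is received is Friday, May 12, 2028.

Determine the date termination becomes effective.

August 29, 2028

The last day of the acceptance period: May 12, 2028 + 83 days = August 3, 2028.
The last day of the revision period: 3 business days after Thursday, August 3, 2028, skipping weekends — Aug 4, Aug 7, Aug 8 — lands on Tuesday, August 8, 2028.
Adding 21 calendar days to August 8, 2028 gives August 29, 2028, which is the date termination becomes effective.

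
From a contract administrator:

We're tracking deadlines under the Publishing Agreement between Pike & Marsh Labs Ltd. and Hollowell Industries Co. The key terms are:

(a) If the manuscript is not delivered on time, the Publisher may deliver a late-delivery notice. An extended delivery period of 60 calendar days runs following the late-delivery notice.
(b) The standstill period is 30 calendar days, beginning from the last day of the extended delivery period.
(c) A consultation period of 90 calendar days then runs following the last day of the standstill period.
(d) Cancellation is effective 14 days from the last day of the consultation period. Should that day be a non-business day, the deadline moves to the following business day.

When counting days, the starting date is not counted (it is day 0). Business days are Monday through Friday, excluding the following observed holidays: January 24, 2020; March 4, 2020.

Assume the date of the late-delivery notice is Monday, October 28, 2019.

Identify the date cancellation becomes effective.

May 11, 2020

The last day of the extended delivery period: October 28, 2019 + 60 days = December 27, 2019.
The last day of the standstill period: 30 calendar days after December 27, 2019 is January 26, 2020.
Adding 90 calendar days to January 26, 2020 gives April 25, 2020, which is the last day of the consultation period.
Adding 14 calendar days to April 25, 2020 gives May 9, 2020, which is the date cancellation becomes effective. That falls on a Saturday, so it rolls to the next business day, Monday, May 11, 2020.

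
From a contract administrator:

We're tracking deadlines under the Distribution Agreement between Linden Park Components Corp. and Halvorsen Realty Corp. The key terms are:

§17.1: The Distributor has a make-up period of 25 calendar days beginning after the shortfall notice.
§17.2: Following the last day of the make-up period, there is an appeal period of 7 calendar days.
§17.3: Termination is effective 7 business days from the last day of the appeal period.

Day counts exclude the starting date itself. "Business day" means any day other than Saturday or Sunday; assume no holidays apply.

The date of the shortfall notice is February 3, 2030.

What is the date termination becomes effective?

The last day of the make-up period: 25 calendar days after February 3, 2030 is February 28, 2030.
The last day of the appeal period: 7 calendar days after February 28, 2030 is March 7, 2030.
The date termination becomes effective: 7 business days after Thursday, March 7, 2030, skipping weekends — Mar 8, Mar 11, Mar 12, Mar 13, Mar 14, Mar 15, Mar 18 — lands on Monday, March 18, 2030.

March 18, 2030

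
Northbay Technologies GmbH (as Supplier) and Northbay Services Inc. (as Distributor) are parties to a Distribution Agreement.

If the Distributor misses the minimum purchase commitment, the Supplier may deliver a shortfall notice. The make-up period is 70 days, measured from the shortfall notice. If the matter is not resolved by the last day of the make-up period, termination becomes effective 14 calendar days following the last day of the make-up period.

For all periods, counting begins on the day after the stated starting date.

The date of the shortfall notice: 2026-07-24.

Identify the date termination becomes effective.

2026-10-16

Adding 70 calendar days to 2026-07-24 gives 2026-10-02, which is the last day of the make-up period.
Adding 14 calendar days to 2026-10-02 gives 2026-10-16, which is the date termination becomes effective.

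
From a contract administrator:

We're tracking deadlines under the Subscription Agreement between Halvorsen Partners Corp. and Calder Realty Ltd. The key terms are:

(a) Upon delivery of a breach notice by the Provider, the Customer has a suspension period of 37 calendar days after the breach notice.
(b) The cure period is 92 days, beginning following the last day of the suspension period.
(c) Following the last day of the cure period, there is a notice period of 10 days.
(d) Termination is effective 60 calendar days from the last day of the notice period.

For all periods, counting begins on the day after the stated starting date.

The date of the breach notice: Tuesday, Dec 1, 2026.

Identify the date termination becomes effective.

The last day of the suspension period: Dec 1, 2026 + 37 days = Jan 7, 2027.
Adding 92 calendar days to Jan 7, 2027 gives Apr 9, 2027, which is the last day of the cure period.
The last day of the notice period: Apr 9, 2027 + 10 days = Apr 19, 2027.
The date termination becomes effective: 60 calendar days after Apr 19, 2027 is Jun 18, 2027.

Jun 18, 2027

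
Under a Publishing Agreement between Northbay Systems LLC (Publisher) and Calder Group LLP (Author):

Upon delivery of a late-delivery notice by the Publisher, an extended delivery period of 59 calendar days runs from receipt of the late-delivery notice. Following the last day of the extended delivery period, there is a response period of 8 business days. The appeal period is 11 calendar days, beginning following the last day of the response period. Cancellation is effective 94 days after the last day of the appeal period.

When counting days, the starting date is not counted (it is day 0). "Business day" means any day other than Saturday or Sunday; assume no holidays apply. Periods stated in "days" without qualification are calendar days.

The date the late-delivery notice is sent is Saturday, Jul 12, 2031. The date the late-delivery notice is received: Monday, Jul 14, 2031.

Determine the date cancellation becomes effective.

The last day of the extended delivery period: 59 calendar days after Jul 14, 2031 is Sep 11, 2031.
The last day of the response period: counting 8 business days from Thursday, Sep 11, 2031 (Sep 12, Sep 15, Sep 16, Sep 17, Sep 18, Sep 19, Sep 22, Sep 23, skipping weekends) reaches Tuesday, Sep 23, 2031.
The last day of the appeal period: 11 calendar days after Sep 23, 2031 is Oct 4, 2031.
The date cancellation becomes effective: 94 calendar days after Oct 4, 2031 is Jan 6, 2032.

Jan 6, 2032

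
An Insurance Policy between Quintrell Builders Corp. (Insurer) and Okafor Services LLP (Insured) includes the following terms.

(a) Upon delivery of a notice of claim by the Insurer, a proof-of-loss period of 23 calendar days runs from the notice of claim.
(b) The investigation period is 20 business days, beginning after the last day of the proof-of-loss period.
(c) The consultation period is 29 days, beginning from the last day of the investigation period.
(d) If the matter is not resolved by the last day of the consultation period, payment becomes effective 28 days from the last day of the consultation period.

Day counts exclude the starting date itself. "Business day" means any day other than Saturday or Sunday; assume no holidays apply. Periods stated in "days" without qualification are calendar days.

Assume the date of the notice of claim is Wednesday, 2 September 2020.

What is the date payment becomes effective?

The last day of the proof-of-loss period: 23 calendar days after 2 September 2020 is 25 September 2020.
The last day of the investigation period: 20 business days after Friday, 25 September 2020, skipping weekends — Sep 28, Sep 29, Sep 30, Oct 1, …, Oct 21, Oct 22, Oct 23 — lands on Friday, 23 October 2020.
The last day of the consultation period: 29 calendar days after 23 October 2020 is 21 November 2020.
Adding 28 calendar days to 21 November 2020 gives 19 December 2020, which is the date payment becomes effective.

19 December 2020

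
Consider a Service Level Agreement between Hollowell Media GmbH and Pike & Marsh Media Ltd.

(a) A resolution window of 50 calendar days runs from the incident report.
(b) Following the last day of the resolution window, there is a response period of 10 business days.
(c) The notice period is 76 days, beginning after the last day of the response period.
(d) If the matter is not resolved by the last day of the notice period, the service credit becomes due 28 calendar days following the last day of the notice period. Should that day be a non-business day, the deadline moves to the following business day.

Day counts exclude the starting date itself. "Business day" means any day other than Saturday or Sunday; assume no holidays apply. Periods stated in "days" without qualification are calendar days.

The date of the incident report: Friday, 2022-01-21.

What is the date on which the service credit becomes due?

Adding 50 calendar days to 2022-01-21 gives 2022-03-12, which is the last day of the resolution window.
The last day of the response period: 10 business days after Saturday, 2022-03-12, skipping weekends — Mar 14, Mar 15, Mar 16, Mar 17, Mar 18, Mar 21, Mar 22, Mar 23, Mar 24, Mar 25 — lands on Friday, 2022-03-25.
The last day of the notice period: 2022-03-25 + 76 days = 2022-06-09.
The date on which the service credit becomes due: 28 calendar days after 2022-06-09 is 2022-07-07. 2022-07-07 is a Thursday, so no roll-forward applies.

2022-07-07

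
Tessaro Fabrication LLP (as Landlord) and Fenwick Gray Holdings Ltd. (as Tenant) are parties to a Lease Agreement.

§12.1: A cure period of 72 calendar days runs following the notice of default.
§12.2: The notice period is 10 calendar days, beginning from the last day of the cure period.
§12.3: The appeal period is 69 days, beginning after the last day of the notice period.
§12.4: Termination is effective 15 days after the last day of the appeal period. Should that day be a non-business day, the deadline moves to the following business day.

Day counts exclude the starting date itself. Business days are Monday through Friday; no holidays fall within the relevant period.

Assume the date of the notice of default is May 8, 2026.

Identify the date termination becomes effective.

The last day of the cure period: May 8, 2026 + 72 days = Jul 19, 2026.
The last day of the notice period: Jul 19, 2026 + 10 days = Jul 29, 2026.
The last day of the appeal period: 69 calendar days after Jul 29, 2026 is Oct 6, 2026.
The date termination becomes effective: Oct 6, 2026 + 15 days = Oct 21, 2026. Oct 21, 2026 is a Wednesday, so no roll-forward applies.

Oct 21, 2026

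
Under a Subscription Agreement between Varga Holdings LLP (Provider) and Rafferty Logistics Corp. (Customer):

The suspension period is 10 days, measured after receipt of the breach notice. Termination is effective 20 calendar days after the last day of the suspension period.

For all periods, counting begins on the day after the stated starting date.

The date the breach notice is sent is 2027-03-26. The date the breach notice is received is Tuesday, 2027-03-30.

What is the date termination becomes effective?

The last day of the suspension period: 2027-03-30 + 10 days = 2027-04-09.
The date termination becomes effective: 20 calendar days after 2027-04-09 is 2027-04-29.

2027-04-29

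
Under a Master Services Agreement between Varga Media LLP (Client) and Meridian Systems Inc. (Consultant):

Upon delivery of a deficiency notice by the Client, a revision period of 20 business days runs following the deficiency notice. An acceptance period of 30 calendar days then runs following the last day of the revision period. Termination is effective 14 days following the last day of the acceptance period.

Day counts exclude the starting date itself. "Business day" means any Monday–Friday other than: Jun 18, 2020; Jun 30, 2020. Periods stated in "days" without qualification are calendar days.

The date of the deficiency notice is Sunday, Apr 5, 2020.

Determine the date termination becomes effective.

Jun 14, 2020

The last day of the revision period: 20 business days after Sunday, Apr 5, 2020, skipping weekends — Apr 6, Apr 7, Apr 8, Apr 9, …, Apr 29, Apr 30, May 1 — lands on Friday, May 1, 2020.
The last day of the acceptance period: 30 calendar days after May 1, 2020 is May 31, 2020.
The date termination becomes effective: 14 calendar days after May 31, 2020 is Jun 14, 2020.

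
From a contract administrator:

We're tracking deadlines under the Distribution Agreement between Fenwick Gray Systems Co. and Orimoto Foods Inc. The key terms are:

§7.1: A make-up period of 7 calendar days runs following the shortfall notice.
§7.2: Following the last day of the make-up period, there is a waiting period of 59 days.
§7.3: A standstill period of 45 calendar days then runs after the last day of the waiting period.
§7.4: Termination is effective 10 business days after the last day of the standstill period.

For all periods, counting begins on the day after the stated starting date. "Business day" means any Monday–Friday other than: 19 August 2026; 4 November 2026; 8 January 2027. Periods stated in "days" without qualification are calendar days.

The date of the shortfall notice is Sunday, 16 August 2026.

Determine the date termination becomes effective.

18 December 2026

Adding 7 calendar days to 16 August 2026 gives 23 August 2026, which is the last day of the make-up period.
The last day of the waiting period: 59 calendar days after 23 August 2026 is 21 October 2026.
The last day of the standstill period: 21 October 2026 + 45 days = 5 December 2026.
The date termination becomes effective: counting 10 business days from Saturday, 5 December 2026 (Dec 7, Dec 8, Dec 9, Dec 10, Dec 11, Dec 14, Dec 15, Dec 16, Dec 17, Dec 18, skipping weekends) reaches Friday, 18 December 2026.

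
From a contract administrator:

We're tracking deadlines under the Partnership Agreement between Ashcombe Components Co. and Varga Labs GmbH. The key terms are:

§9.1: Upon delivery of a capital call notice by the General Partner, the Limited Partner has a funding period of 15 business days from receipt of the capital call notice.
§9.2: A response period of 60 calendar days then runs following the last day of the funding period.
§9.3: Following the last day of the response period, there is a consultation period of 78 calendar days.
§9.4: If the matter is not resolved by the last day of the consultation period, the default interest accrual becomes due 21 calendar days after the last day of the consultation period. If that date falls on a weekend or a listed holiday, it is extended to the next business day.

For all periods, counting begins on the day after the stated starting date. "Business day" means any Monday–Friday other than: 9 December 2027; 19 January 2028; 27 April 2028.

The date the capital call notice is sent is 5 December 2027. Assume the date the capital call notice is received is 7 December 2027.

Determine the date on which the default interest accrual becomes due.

The last day of the funding period: 15 business days after Tuesday, 7 December 2027, skipping weekends and the listed holiday on Dec 9 — Dec 8, Dec 10, Dec 13, Dec 14, …, Dec 27, Dec 28, Dec 29 — lands on Wednesday, 29 December 2027.
The last day of the response period: 60 calendar days after 29 December 2027 is 27 February 2028.
The last day of the consultation period: 27 February 2028 + 78 days = 15 May 2028.
The date on which the default interest accrual becomes due: 21 calendar days after 15 May 2028 is 5 June 2028. 5 June 2028 is a Monday and is not a listed holiday, so no roll-forward applies.

5 June 2028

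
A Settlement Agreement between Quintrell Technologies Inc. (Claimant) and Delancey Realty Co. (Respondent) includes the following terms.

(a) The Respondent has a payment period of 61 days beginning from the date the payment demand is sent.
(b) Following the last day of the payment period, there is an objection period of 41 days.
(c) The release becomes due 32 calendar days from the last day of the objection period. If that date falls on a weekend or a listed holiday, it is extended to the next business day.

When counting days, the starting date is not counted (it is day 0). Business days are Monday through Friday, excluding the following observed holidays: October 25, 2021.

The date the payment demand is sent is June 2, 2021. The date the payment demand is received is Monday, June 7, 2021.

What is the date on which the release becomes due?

October 14, 2021

The last day of the payment period: June 2, 2021 + 61 days = August 2, 2021.
The last day of the objection period: August 2, 2021 + 41 days = September 12, 2021.
Adding 32 calendar days to September 12, 2021 gives October 14, 2021, which is the date on which the release becomes due. October 14, 2021 is a Thursday and is not a listed holiday, so no roll-forward applies.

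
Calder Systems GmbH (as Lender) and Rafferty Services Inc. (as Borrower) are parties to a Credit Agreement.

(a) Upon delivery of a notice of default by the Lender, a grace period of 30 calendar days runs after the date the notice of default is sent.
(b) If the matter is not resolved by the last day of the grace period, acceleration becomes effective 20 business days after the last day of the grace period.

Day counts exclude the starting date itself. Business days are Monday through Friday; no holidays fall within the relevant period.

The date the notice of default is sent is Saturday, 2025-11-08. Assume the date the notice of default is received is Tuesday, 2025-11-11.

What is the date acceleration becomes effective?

The last day of the grace period: 2025-11-08 + 30 days = 2025-12-08.
The date acceleration becomes effective: counting 20 business days from Monday, 2025-12-08 (Dec 9, Dec 10, Dec 11, Dec 12, …, Jan 1, Jan 2, Jan 5, skipping weekends) reaches Monday, 2026-01-05.

2026-01-05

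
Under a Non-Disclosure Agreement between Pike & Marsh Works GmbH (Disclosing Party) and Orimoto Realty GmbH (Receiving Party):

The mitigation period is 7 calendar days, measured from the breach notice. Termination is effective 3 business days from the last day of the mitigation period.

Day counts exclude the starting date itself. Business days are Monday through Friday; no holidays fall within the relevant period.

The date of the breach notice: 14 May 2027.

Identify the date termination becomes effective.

The last day of the mitigation period: 7 calendar days after 14 May 2027 is 21 May 2027.
The date termination becomes effective: counting 3 business days from Friday, 21 May 2027 (May 24, May 25, May 26, skipping weekends) reaches Wednesday, 26 May 2027.

26 May 2027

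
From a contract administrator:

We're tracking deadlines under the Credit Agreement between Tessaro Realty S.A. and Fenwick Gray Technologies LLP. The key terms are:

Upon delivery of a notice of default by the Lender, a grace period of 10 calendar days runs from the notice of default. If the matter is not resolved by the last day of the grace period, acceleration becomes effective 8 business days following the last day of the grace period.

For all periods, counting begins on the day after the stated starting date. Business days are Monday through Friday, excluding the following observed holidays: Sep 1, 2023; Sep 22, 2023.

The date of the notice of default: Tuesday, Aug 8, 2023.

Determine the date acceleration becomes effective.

Aug 30, 2023

The last day of the grace period: Aug 8, 2023 + 10 days = Aug 18, 2023.
The date acceleration becomes effective: counting 8 business days from Friday, Aug 18, 2023 (Aug 21, Aug 22, Aug 23, Aug 24, Aug 25, Aug 28, Aug 29, Aug 30, skipping weekends) reaches Wednesday, Aug 30, 2023.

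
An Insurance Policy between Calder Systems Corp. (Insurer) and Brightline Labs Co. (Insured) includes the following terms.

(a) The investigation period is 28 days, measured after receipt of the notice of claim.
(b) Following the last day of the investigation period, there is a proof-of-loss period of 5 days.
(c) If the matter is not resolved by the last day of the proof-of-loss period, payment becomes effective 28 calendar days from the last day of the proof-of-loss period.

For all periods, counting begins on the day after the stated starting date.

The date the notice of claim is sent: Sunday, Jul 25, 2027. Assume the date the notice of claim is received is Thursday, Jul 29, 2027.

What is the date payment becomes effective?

Sep 28, 2027

The last day of the investigation period: Jul 29, 2027 + 28 days = Aug 26, 2027.
Adding 5 calendar days to Aug 26, 2027 gives Aug 31, 2027, which is the last day of the proof-of-loss period.
The date payment becomes effective: Aug 31, 2027 + 28 days = Sep 28, 2027.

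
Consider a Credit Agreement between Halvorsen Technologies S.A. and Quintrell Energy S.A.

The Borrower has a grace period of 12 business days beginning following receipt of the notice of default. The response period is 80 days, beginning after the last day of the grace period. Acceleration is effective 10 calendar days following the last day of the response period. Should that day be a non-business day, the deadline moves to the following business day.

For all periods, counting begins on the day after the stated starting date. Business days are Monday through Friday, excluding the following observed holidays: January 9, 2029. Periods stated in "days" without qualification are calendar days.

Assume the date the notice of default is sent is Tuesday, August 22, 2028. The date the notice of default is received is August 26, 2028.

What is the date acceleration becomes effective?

December 11, 2028

The last day of the grace period: counting 12 business days from Saturday, August 26, 2028 (Aug 28, Aug 29, Aug 30, Aug 31, …, Sep 8, Sep 11, Sep 12, skipping weekends) reaches Tuesday, September 12, 2028.
The last day of the response period: September 12, 2028 + 80 days = December 1, 2028.
The date acceleration becomes effective: December 1, 2028 + 10 days = December 11, 2028. December 11, 2028 is a Monday and is not a listed holiday, so no roll-forward applies.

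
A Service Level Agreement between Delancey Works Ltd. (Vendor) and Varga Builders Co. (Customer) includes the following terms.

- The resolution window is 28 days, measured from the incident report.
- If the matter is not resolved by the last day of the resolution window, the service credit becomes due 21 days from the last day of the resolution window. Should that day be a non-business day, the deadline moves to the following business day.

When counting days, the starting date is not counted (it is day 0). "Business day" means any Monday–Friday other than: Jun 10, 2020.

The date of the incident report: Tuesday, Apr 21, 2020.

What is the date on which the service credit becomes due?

The last day of the resolution window: Apr 21, 2020 + 28 days = May 19, 2020.
Adding 21 calendar days to May 19, 2020 gives Jun 9, 2020, which is the date on which the service credit becomes due. Jun 9, 2020 is a Tuesday and is not a listed holiday, so no roll-forward applies.

Jun 9, 2020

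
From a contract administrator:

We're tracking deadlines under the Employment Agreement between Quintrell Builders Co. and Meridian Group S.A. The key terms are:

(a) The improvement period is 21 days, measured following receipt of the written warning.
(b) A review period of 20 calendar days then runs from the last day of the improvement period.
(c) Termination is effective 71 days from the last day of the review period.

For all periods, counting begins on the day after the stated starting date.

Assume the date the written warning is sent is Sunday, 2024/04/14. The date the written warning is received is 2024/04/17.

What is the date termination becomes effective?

Adding 21 calendar days to 2024/04/17 gives 2024/05/08, which is the last day of the improvement period.
The last day of the review period: 20 calendar days after 2024/05/08 is 2024/05/28.
The date termination becomes effective: 2024/05/28 + 71 days = 2024/08/07.

2024/08/07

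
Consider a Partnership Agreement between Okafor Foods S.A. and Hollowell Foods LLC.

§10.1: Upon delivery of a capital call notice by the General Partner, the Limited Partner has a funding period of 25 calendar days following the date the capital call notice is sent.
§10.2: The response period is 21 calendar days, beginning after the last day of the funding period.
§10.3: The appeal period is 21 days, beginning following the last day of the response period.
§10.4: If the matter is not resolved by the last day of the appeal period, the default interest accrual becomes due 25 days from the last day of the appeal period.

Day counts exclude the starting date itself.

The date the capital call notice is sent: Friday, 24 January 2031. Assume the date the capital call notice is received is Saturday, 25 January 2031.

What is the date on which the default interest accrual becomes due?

The last day of the funding period: 24 January 2031 + 25 days = 18 February 2031.
Adding 21 calendar days to 18 February 2031 gives 11 March 2031, which is the last day of the response period.
The last day of the appeal period: 21 calendar days after 11 March 2031 is 1 April 2031.
The date on which the default interest accrual becomes due: 25 calendar days after 1 April 2031 is 26 April 2031.

26 April 2031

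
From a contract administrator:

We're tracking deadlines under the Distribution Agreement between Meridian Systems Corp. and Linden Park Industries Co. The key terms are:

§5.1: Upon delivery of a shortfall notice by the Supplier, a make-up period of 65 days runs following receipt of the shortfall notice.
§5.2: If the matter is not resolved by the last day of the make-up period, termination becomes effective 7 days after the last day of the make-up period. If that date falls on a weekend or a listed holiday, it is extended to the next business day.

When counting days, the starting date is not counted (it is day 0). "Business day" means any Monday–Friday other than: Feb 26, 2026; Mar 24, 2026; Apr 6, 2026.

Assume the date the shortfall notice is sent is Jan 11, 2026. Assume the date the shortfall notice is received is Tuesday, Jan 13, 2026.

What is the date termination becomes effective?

The last day of the make-up period: Jan 13, 2026 + 65 days = Mar 19, 2026.
The date termination becomes effective: Mar 19, 2026 + 7 days = Mar 26, 2026. Mar 26, 2026 is a Thursday and is not a listed holiday, so no roll-forward applies.

Mar 26, 2026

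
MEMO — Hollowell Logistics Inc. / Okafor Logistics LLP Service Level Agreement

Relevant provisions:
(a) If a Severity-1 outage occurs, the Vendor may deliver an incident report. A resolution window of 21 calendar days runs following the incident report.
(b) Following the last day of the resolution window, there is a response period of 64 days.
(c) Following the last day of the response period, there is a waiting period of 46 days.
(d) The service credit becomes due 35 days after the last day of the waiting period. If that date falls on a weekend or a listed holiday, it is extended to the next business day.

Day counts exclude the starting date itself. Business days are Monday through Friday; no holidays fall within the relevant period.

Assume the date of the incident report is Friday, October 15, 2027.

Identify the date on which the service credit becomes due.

March 29, 2028

The last day of the resolution window: 21 calendar days after October 15, 2027 is November 5, 2027.
The last day of the response period: 64 calendar days after November 5, 2027 is January 8, 2028.
Adding 46 calendar days to January 8, 2028 gives February 23, 2028, which is the last day of the waiting period.
Adding 35 calendar days to February 23, 2028 gives March 29, 2028, which is the date on which the service credit becomes due. March 29, 2028 is a Wednesday, so no roll-forward applies.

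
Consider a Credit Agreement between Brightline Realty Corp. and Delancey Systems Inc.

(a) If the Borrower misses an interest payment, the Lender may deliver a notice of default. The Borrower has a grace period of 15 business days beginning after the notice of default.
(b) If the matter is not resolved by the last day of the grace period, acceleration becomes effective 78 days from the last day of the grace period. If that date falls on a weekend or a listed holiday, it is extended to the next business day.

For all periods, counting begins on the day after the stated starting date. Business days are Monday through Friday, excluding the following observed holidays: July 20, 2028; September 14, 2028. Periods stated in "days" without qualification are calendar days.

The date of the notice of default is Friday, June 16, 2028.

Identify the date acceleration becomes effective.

The last day of the grace period: counting 15 business days from Friday, June 16, 2028 (Jun 19, Jun 20, Jun 21, Jun 22, …, Jul 5, Jul 6, Jul 7, skipping weekends) reaches Friday, July 7, 2028.
Adding 78 calendar days to July 7, 2028 gives September 23, 2028, which is the date acceleration becomes effective. That falls on a Saturday, so it rolls to the next business day, Monday, September 25, 2028.

September 25, 2028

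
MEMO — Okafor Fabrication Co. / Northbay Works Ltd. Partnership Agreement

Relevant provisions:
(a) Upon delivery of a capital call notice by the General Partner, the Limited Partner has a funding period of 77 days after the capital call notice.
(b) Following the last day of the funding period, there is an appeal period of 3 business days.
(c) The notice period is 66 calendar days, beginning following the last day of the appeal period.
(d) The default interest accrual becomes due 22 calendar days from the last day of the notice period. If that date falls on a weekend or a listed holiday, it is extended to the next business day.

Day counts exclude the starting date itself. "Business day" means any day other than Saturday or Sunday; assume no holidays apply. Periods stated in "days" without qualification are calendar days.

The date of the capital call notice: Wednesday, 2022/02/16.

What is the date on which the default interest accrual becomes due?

2022/08/05

The last day of the funding period: 2022/02/16 + 77 days = 2022/05/04.
The last day of the appeal period: counting 3 business days from Wednesday, 2022/05/04 (May 5, May 6, May 9, skipping weekends) reaches Monday, 2022/05/09.
The last day of the notice period: 2022/05/09 + 66 days = 2022/07/14.
Adding 22 calendar days to 2022/07/14 gives 2022/08/05, which is the date on which the default interest accrual becomes due. 2022/08/05 is a Friday, so no roll-forward applies.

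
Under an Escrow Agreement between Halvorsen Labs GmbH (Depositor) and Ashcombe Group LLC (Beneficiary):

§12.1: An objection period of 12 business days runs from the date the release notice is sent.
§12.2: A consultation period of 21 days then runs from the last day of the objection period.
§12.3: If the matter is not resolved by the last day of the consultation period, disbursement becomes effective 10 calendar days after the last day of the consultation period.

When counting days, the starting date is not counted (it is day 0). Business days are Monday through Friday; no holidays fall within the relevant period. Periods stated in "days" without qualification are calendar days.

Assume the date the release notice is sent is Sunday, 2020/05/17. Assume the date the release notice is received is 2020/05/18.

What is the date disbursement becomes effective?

The last day of the objection period: 12 business days after Sunday, 2020/05/17, skipping weekends — May 18, May 19, May 20, May 21, …, May 29, Jun 1, Jun 2 — lands on Tuesday, 2020/06/02.
The last day of the consultation period: 21 calendar days after 2020/06/02 is 2020/06/23.
Adding 10 calendar days to 2020/06/23 gives 2020/07/03, which is the date disbursement becomes effective.

2020/07/03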